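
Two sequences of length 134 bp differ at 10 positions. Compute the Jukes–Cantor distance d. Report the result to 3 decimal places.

p = 10/134 ≈ 0.074627.
d = −(3/4) ln(1 − 4p/3) = −0.75 ln(1 − 0.099503) = −0.75 ln(0.900497)
  = −0.75 × (-0.104808) = 0.078606 substitutions/site.

0.079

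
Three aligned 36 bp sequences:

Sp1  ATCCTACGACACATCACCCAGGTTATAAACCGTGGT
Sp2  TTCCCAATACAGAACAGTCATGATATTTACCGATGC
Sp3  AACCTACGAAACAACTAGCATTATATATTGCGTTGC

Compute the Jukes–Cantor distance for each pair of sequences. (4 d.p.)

Sp1–Sp2: 15/36 sites differ → p ≈ 0.416667, d = −0.75 ln(1 − 0.555556) = 0.608198 ≈ 0.6082.
Sp1–Sp3: 14/36 sites differ → p ≈ 0.388889, d = −0.75 ln(1 − 0.518519) = 0.548166 ≈ 0.5482.
Sp2–Sp3: 15/36 sites differ → p ≈ 0.416667, d = −0.75 ln(1 − 0.555556) = 0.608198 ≈ 0.6082.

d(Sp1,Sp2) = 0.6082, d(Sp1,Sp3) = 0.5482, d(Sp2,Sp3) = 0.6082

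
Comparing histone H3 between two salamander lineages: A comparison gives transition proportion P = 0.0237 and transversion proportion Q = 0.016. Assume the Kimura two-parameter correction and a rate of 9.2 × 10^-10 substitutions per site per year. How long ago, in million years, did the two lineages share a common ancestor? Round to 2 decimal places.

Under the Kimura two-parameter model, d = −½ ln(1 − 2P − Q) − ¼ ln(1 − 2Q).
1 − 2P − Q = 0.9366, giving −½ ln(0.9366) = 0.032749.
1 − 2Q = 0.968, giving −¼ ln(0.968) = 0.008131.
d = 0.032749 + 0.008131 = 0.040880.
Under a molecular clock d = 2μt, so t = d/(2μ) = 0.040880 / (2 × 9.2 × 10^-10) = 22.22 million years.

22.22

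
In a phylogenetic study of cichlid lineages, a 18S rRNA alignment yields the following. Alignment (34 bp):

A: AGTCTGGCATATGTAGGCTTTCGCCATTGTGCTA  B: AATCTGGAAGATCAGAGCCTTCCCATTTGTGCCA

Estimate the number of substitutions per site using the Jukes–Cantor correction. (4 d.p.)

The sequences differ at 12 of 34 sites, so p = 12/34 ≈ 0.352941.
d = −(3/4) ln(1 − 4p/3) = −0.75 ln(1 − 0.470588) = −0.75 ln(0.529412)
  = −0.75 × (-0.635988) = 0.476991 substitutions/site.

0.4770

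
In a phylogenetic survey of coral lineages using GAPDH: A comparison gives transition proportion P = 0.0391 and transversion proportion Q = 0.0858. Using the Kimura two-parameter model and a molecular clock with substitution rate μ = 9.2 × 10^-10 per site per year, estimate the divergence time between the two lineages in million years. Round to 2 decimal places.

74.25

Under the Kimura two-parameter model, d = −½ ln(1 − 2P − Q) − ¼ ln(1 − 2Q).
1 − 2P − Q = 0.836, giving −½ ln(0.836) = 0.089563.
1 − 2Q = 0.8284, giving −¼ ln(0.8284) = 0.047065.
d = 0.089563 + 0.047065 = 0.136628.
Under a molecular clock d = 2μt, so t = d/(2μ) = 0.136628 / (2 × 9.2 × 10^-10) = 74.25 million years.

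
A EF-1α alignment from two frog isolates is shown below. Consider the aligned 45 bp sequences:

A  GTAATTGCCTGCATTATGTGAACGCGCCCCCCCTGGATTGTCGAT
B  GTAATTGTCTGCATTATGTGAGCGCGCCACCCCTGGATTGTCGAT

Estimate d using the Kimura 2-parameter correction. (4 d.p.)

Of 45 sites, 2 differences are transitions and 1 are transversions, so P = 2/45 ≈ 0.044444 and Q = 1/45 ≈ 0.022222.
Under the Kimura two-parameter model, d = −½ ln(1 − 2P − Q) − ¼ ln(1 − 2Q).
1 − 2P − Q = 0.88889, giving −½ ln(0.88889) = 0.058891.
1 − 2Q = 0.955556, giving −¼ ln(0.955556) = 0.011365.
d = 0.058891 + 0.011365 = 0.070256.

0.0703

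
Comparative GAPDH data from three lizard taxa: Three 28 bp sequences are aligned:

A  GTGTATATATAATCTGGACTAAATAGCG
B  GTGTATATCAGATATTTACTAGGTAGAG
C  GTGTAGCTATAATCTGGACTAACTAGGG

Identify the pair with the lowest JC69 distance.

A and C

A–B: 9/28 differ, p = 0.321, d = 0.420.
A–C: 4/28 differ, p = 0.143, d = 0.158.
B–C: 11/28 differ, p = 0.393, d = 0.556.
The smallest distance is between A and C.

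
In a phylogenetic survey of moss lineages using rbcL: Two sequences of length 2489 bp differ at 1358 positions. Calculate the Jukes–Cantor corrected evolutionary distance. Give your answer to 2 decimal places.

p = 1358/2489 ≈ 0.545601.
d = −(3/4) ln(1 − 4p/3) = −0.75 ln(1 − 0.727468) = −0.75 ln(0.272532)
  = −0.75 × (-1.299999) = 0.974999 substitutions/site.

0.97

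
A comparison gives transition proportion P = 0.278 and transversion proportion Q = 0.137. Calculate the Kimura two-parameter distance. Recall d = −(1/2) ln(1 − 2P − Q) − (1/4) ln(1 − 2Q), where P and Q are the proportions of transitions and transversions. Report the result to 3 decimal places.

Under the Kimura two-parameter model, d = −½ ln(1 − 2P − Q) − ¼ ln(1 − 2Q).
1 − 2P − Q = 0.307, giving −½ ln(0.307) = 0.590454.
1 − 2Q = 0.726, giving −¼ ln(0.726) = 0.080051.
d = 0.590454 + 0.080051 = 0.670505.

0.671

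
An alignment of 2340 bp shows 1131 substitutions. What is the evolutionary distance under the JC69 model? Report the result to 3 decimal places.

0.776

p = 1131/2340 ≈ 0.483333.
d = −(3/4) ln(1 − 4p/3) = −0.75 ln(1 − 0.644444) = −0.75 ln(0.355556)
  = −0.75 × (-1.034073) = 0.775555 substitutions/site.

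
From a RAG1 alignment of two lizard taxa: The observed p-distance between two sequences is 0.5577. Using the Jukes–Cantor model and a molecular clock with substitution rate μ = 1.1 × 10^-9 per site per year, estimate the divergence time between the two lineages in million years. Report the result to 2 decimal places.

463.98

d = −(3/4) ln(1 − 4p/3) = −0.75 ln(1 − 0.7436) = −0.75 ln(0.2564)
  = −0.75 × (-1.361017) = 1.020763 substitutions/site.
Under a molecular clock d = 2μt, so t = d/(2μ) = 1.020763 / (2 × 1.1 × 10^-9) = 463.98 million years.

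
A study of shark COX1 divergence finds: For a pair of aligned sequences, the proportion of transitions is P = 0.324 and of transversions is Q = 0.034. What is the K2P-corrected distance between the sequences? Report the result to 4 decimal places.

Under the Kimura two-parameter model, d = −½ ln(1 − 2P − Q) − ¼ ln(1 − 2Q).
1 − 2P − Q = 0.318, giving −½ ln(0.318) = 0.572852.
1 − 2Q = 0.932, giving −¼ ln(0.932) = 0.017606.
d = 0.572852 + 0.017606 = 0.590458.

0.5905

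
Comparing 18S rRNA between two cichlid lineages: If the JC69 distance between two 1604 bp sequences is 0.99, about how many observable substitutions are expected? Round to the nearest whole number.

Invert JC69: p = (3/4)(1 − e^(−4d/3)) = 0.75 × (1 − e^(-1.32)) = 0.75 × (1 − 0.267135) = 0.549649.
Expected differing sites = pL ≈ 0.549649 × 1604 = 881.636996 ≈ 882.

882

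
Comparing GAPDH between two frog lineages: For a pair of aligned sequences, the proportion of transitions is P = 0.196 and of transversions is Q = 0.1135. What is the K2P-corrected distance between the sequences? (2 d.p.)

0.42

Under the Kimura two-parameter model, d = −½ ln(1 − 2P − Q) − ¼ ln(1 − 2Q).
1 − 2P − Q = 0.4945, giving −½ ln(0.4945) = 0.352104.
1 − 2Q = 0.773, giving −¼ ln(0.773) = 0.064369.
d = 0.352104 + 0.064369 = 0.416473.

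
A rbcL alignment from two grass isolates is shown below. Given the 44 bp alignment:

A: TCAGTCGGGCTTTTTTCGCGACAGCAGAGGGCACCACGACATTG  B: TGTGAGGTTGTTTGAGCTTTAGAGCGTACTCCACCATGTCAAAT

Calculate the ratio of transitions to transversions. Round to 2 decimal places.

Transitions are A↔G and C↔T; transversions are all other mismatches.
Transitions: 3. Transversions: 21.
R = 3/21 = 0.142857… ≈ 0.14 (to 2 d.p.).

0.14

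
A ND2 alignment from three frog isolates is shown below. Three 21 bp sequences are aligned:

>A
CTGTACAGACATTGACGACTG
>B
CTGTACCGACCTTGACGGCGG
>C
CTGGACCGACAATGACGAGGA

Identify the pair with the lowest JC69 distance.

A and B

A–B: 4/21 differ, p = 0.190, d = 0.220.
A–C: 6/21 differ, p = 0.286, d = 0.360.
B–C: 6/21 differ, p = 0.286, d = 0.360.
The smallest distance is between A and B.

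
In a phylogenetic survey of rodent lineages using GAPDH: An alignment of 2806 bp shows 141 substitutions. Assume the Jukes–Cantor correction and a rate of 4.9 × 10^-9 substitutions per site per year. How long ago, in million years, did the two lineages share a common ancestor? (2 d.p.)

p = 141/2806 ≈ 0.050249.
d = −(3/4) ln(1 − 4p/3) = −0.75 ln(1 − 0.066999) = −0.75 ln(0.933001)
  = −0.75 × (-0.069349) = 0.052012 substitutions/site.
Under a molecular clock d = 2μt, so t = d/(2μ) = 0.052012 / (2 × 4.9 × 10^-9) = 5.31 million years.

5.31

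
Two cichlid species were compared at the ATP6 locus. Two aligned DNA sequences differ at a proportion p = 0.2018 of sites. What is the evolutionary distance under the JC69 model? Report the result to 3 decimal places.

d = −(3/4) ln(1 − 4p/3) = −0.75 ln(1 − 0.269067) = −0.75 ln(0.730933)
  = −0.75 × (-0.313433) = 0.235075 substitutions/site.

0.235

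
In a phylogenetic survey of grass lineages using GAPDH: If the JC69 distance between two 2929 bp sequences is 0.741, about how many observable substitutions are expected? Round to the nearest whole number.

Invert JC69: p = (3/4)(1 − e^(−4d/3)) = 0.75 × (1 − e^(-0.988)) = 0.75 × (1 − 0.372321) = 0.470759.
Expected differing sites = pL ≈ 0.470759 × 2929 = 1378.853111 ≈ 1379.

1379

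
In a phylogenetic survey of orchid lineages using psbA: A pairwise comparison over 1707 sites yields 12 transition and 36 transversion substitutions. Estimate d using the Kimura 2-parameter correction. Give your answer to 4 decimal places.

P = 12/1707 ≈ 0.00703 and Q = 36/1707 ≈ 0.02109.
Under the Kimura two-parameter model, d = −½ ln(1 − 2P − Q) − ¼ ln(1 − 2Q).
1 − 2P − Q = 0.96485, giving −½ ln(0.96485) = 0.017891.
1 − 2Q = 0.95782, giving −¼ ln(0.95782) = 0.010774.
d = 0.017891 + 0.010774 = 0.028665.

0.0287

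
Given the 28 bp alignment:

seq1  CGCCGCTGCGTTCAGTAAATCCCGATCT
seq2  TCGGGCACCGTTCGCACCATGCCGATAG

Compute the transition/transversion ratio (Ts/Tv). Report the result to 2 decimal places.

Transitions are A↔G and C↔T; transversions are all other mismatches.
Transitions: 2. Transversions: 12.
R = 2/12 = 0.166666… ≈ 0.17 (to 2 d.p.).

0.17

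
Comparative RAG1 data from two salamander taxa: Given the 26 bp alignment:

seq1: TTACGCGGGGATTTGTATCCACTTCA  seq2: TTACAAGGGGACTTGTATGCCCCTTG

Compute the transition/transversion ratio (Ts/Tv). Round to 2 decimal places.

1.67

Transitions are A↔G and C↔T; transversions are all other mismatches.
Transitions: 5. Transversions: 3.
R = 5/3 = 1.666666… ≈ 1.67 (to 2 d.p.).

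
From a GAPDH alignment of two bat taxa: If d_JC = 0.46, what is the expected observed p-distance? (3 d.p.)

p = (3/4)(1 − e^(−4d/3)) = 0.75 × (1 − e^(-0.613333)) = 0.75 × (1 − 0.541543) = 0.343843.

0.344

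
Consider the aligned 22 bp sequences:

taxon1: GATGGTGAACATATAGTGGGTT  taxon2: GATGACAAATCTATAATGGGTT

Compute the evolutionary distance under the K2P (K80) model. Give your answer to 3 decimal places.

Of 22 sites, 5 differences are transitions and 1 are transversions, so P = 5/22 ≈ 0.227273 and Q = 1/22 ≈ 0.045455.
Under the Kimura two-parameter model, d = −½ ln(1 − 2P − Q) − ¼ ln(1 − 2Q).
1 − 2P − Q = 0.499999, giving −½ ln(0.499999) = 0.346575.
1 − 2Q = 0.90909, giving −¼ ln(0.90909) = 0.023828.
d = 0.346575 + 0.023828 = 0.370403.

0.370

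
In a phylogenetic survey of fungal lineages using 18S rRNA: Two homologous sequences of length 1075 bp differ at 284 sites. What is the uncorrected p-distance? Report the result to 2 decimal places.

p = 284/1075 = 0.264186… ≈ 0.26 (to 2 d.p.).

0.26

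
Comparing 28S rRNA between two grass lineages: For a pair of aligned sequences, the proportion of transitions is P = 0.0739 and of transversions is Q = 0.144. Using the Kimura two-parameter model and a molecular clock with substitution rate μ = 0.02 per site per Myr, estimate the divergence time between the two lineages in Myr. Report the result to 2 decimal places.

6.44

Under the Kimura two-parameter model, d = −½ ln(1 − 2P − Q) − ¼ ln(1 − 2Q).
1 − 2P − Q = 0.7082, giving −½ ln(0.7082) = 0.172514.
1 − 2Q = 0.712, giving −¼ ln(0.712) = 0.084919.
d = 0.172514 + 0.084919 = 0.257433.
Under a molecular clock d = 2μt, so t = d/(2μ) = 0.257433 / (2 × 0.02) = 6.44 Myr.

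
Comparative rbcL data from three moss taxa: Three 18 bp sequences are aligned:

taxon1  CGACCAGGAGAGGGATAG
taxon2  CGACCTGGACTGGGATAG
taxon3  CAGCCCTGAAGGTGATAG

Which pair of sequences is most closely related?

taxon1 and taxon2

taxon1–taxon2: 3/18 differ, p = 0.167, d = 0.188.
taxon1–taxon3: 7/18 differ, p = 0.389, d = 0.548.
taxon2–taxon3: 7/18 differ, p = 0.389, d = 0.548.
The smallest distance is between taxon1 and taxon2.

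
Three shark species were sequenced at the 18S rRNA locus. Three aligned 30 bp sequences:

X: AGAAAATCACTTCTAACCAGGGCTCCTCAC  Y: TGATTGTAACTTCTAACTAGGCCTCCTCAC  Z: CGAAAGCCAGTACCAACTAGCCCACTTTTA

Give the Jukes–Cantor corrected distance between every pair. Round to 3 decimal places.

X–Y: 7/30 sites differ → p ≈ 0.233333, d = −0.75 ln(1 − 0.311111) = 0.279506 ≈ 0.280.
X–Z: 14/30 sites differ → p ≈ 0.466667, d = −0.75 ln(1 − 0.622223) = 0.730088 ≈ 0.730.
Y–Z: 14/30 sites differ → p ≈ 0.466667, d = −0.75 ln(1 − 0.622223) = 0.730088 ≈ 0.730.

d(X,Y) = 0.280, d(X,Z) = 0.730, d(Y,Z) = 0.730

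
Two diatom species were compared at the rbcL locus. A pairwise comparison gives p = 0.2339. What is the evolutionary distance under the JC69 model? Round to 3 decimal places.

0.280

d = −(3/4) ln(1 − 4p/3) = −0.75 ln(1 − 0.311867) = −0.75 ln(0.688133)
  = −0.75 × (-0.373773) = 0.280330 substitutions/site.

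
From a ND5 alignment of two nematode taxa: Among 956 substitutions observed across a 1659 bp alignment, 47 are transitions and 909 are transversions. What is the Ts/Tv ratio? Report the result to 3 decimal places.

0.052

R = 47/909 = 0.051705… ≈ 0.052 (to 3 d.p.).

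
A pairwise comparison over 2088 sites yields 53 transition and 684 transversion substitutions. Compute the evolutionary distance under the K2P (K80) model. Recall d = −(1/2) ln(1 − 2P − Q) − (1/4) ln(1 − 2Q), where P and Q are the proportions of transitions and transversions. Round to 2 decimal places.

0.50

P = 53/2088 ≈ 0.025383 and Q = 684/2088 ≈ 0.327586.
Under the Kimura two-parameter model, d = −½ ln(1 − 2P − Q) − ¼ ln(1 − 2Q).
1 − 2P − Q = 0.621648, giving −½ ln(0.621648) = 0.237691.
1 − 2Q = 0.344828, giving −¼ ln(0.344828) = 0.266177.
d = 0.237691 + 0.266177 = 0.503868.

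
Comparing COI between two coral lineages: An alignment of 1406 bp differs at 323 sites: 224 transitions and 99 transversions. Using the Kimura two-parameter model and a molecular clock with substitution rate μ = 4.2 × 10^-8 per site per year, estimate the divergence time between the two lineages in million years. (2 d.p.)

3.38

P = 224/1406 ≈ 0.159317 and Q = 99/1406 ≈ 0.070413.
Under the Kimura two-parameter model, d = −½ ln(1 − 2P − Q) − ¼ ln(1 − 2Q).
1 − 2P − Q = 0.610953, giving −½ ln(0.610953) = 0.246368.
1 − 2Q = 0.859174, giving −¼ ln(0.859174) = 0.037946.
d = 0.246368 + 0.037946 = 0.284314.
Under a molecular clock d = 2μt, so t = d/(2μ) = 0.284314 / (2 × 4.2 × 10^-8) = 3.38 million years.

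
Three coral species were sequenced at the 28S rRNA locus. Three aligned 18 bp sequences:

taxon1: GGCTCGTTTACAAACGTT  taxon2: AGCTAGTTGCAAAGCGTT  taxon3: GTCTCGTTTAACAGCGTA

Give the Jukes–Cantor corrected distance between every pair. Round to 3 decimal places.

d(taxon1,taxon2) = 0.441, d(taxon1,taxon3) = 0.347, d(taxon2,taxon3) = 0.548

taxon1–taxon2: 6/18 sites differ → p ≈ 0.333333, d = −0.75 ln(1 − 0.444444) = 0.440839 ≈ 0.441.
taxon1–taxon3: 5/18 sites differ → p ≈ 0.277778, d = −0.75 ln(1 − 0.370371) = 0.346968 ≈ 0.347.
taxon2–taxon3: 7/18 sites differ → p ≈ 0.388889, d = −0.75 ln(1 − 0.518519) = 0.548166 ≈ 0.548.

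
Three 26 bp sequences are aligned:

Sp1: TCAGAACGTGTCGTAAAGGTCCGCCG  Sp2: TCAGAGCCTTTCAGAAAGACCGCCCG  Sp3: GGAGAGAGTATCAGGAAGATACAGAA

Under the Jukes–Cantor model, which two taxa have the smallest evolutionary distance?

Sp1–Sp2: 9/26 differ, p = 0.346, d = 0.464.
Sp1–Sp3: 14/26 differ, p = 0.538, d = 0.949.
Sp2–Sp3: 13/26 differ, p = 0.500, d = 0.824.
The smallest distance is between Sp1 and Sp2.

Sp1 and Sp2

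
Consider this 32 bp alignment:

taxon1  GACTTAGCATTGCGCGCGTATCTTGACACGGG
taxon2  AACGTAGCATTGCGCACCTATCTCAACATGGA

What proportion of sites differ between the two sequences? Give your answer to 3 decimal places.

0.250

The sequences differ at 8 of 32 positions (sites 1, 4, 16, 18, 24, 25, 29, 32).
p = 8/32 = 0.250.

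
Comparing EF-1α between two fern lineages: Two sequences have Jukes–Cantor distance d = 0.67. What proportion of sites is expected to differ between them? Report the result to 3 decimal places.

0.443

p = (3/4)(1 − e^(−4d/3)) = 0.75 × (1 − e^(-0.893333)) = 0.75 × (1 − 0.409289) = 0.443033.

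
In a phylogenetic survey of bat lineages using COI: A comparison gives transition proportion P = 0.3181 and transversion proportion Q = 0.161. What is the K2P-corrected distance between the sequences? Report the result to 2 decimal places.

0.89

Under the Kimura two-parameter model, d = −½ ln(1 − 2P − Q) − ¼ ln(1 − 2Q).
1 − 2P − Q = 0.2028, giving −½ ln(0.2028) = 0.797768.
1 − 2Q = 0.678, giving −¼ ln(0.678) = 0.097152.
d = 0.797768 + 0.097152 = 0.894920.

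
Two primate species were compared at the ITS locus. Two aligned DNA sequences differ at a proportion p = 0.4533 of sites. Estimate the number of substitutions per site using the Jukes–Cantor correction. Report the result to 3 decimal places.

d = −(3/4) ln(1 − 4p/3) = −0.75 ln(1 − 0.6044) = −0.75 ln(0.3956)
  = −0.75 × (-0.927352) = 0.695514 substitutions/site.

0.696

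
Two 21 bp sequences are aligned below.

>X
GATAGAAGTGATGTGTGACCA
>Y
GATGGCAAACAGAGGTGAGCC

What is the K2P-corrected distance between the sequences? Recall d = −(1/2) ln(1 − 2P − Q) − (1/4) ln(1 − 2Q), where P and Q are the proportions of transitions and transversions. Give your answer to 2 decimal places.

0.76

Of 21 sites, 3 differences are transitions and 7 are transversions, so P = 3/21 ≈ 0.142857 and Q = 7/21 ≈ 0.333333.
Under the Kimura two-parameter model, d = −½ ln(1 − 2P − Q) − ¼ ln(1 − 2Q).
1 − 2P − Q = 0.380953, giving −½ ln(0.380953) = 0.482540.
1 − 2Q = 0.333334, giving −¼ ln(0.333334) = 0.274653.
d = 0.482540 + 0.274653 = 0.757193.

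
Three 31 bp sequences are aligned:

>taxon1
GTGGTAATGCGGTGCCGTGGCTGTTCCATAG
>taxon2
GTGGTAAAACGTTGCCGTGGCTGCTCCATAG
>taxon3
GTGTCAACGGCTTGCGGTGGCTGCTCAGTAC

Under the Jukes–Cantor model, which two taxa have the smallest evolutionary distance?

taxon1–taxon2: 4/31 differ, p = 0.129, d = 0.142.
taxon1–taxon3: 11/31 differ, p = 0.355, d = 0.481.
taxon2–taxon3: 10/31 differ, p = 0.323, d = 0.422.
The smallest distance is between taxon1 and taxon2.

taxon1 and taxon2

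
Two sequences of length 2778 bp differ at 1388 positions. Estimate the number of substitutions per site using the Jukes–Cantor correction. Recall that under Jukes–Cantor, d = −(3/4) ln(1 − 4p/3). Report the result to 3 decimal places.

p = 1388/2778 ≈ 0.49964.
d = −(3/4) ln(1 − 4p/3) = −0.75 ln(1 − 0.666187) = −0.75 ln(0.333813)
  = −0.75 × (-1.097174) = 0.822881 substitutions/site.

0.823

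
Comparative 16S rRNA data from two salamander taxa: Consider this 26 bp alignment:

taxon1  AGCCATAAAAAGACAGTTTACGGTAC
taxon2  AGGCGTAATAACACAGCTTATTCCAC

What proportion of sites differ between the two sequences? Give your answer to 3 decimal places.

The sequences differ at 9 of 26 positions (sites 3, 5, 9, 12, 17, 21, 22, 23, 24).
p = 9/26 = 0.346153… ≈ 0.346 (to 3 d.p.).

0.346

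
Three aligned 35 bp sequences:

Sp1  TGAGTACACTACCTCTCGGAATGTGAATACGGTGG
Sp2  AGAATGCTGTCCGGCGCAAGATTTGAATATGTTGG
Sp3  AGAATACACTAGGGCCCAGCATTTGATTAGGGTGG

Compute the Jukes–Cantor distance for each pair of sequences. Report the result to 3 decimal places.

d(Sp1,Sp2) = 0.635, d(Sp1,Sp3) = 0.407, d(Sp2,Sp3) = 0.407

Sp1–Sp2: 15/35 sites differ → p ≈ 0.428571, d = −0.75 ln(1 − 0.571428) = 0.635472 ≈ 0.635.
Sp1–Sp3: 11/35 sites differ → p ≈ 0.314286, d = −0.75 ln(1 − 0.419048) = 0.407315 ≈ 0.407.
Sp2–Sp3: 11/35 sites differ → p ≈ 0.314286, d = −0.75 ln(1 − 0.419048) = 0.407315 ≈ 0.407.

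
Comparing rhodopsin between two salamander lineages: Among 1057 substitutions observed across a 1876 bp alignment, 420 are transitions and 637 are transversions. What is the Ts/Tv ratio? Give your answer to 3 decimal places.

0.659

R = 420/637 = 0.659340… ≈ 0.659 (to 3 d.p.).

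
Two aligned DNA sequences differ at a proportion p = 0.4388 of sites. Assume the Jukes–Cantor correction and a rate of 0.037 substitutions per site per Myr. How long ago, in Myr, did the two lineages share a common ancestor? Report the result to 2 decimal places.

8.92

d = −(3/4) ln(1 − 4p/3) = −0.75 ln(1 − 0.585067) = −0.75 ln(0.414933)
  = −0.75 × (-0.879638) = 0.659729 substitutions/site.
Under a molecular clock d = 2μt, so t = d/(2μ) = 0.659729 / (2 × 0.037) = 8.92 Myr.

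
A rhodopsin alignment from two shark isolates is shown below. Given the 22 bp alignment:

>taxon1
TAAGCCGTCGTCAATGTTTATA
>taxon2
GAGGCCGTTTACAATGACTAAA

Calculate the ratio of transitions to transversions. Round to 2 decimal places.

0.60

Transitions are A↔G and C↔T; transversions are all other mismatches.
Transitions: 3. Transversions: 5.
R = 3/5 = 0.60.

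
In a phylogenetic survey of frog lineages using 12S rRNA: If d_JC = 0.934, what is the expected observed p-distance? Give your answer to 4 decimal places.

0.5341

p = (3/4)(1 − e^(−4d/3)) = 0.75 × (1 − e^(-1.245333)) = 0.75 × (1 − 0.287845) = 0.534116.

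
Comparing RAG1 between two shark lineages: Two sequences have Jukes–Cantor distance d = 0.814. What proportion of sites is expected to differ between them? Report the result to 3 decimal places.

p = (3/4)(1 − e^(−4d/3)) = 0.75 × (1 − e^(-1.085333)) = 0.75 × (1 − 0.337789) = 0.496658.

0.497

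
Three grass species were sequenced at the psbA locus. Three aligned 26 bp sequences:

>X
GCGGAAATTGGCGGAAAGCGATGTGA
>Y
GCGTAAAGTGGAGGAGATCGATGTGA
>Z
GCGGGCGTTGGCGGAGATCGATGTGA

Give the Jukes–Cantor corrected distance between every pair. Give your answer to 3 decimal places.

X–Y: 5/26 sites differ → p ≈ 0.192308, d = −0.75 ln(1 − 0.256411) = 0.222200 ≈ 0.222.
X–Z: 5/26 sites differ → p ≈ 0.192308, d = −0.75 ln(1 − 0.256411) = 0.222200 ≈ 0.222.
Y–Z: 6/26 sites differ → p ≈ 0.230769, d = −0.75 ln(1 − 0.307692) = 0.275793 ≈ 0.276.

d(X,Y) = 0.222, d(X,Z) = 0.222, d(Y,Z) = 0.276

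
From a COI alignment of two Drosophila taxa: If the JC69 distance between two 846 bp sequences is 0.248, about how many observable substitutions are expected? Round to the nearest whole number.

Invert JC69: p = (3/4)(1 − e^(−4d/3)) = 0.75 × (1 − e^(-0.330667)) = 0.75 × (1 − 0.718444) = 0.211167.
Expected differing sites = pL ≈ 0.211167 × 846 = 178.647282 ≈ 179.

179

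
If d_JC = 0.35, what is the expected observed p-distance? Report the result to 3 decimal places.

p = (3/4)(1 − e^(−4d/3)) = 0.75 × (1 − e^(-0.466667)) = 0.75 × (1 − 0.627089) = 0.279683.

0.280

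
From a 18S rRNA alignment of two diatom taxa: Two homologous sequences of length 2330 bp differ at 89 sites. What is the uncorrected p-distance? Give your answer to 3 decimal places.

0.038

p = 89/2330 = 0.038197… ≈ 0.038 (to 3 d.p.).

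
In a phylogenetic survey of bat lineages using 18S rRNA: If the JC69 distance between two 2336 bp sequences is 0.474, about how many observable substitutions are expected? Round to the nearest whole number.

821

Invert JC69: p = (3/4)(1 − e^(−4d/3)) = 0.75 × (1 − e^(-0.632)) = 0.75 × (1 − 0.531528) = 0.351354.
Expected differing sites = pL ≈ 0.351354 × 2336 = 820.762944 ≈ 821.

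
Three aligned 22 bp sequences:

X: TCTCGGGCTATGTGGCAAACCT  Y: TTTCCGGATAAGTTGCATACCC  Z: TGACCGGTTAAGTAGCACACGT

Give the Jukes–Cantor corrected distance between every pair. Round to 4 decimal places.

X–Y: 7/22 sites differ → p ≈ 0.318182, d = −0.75 ln(1 − 0.424243) = 0.414052 ≈ 0.4141.
X–Z: 8/22 sites differ → p ≈ 0.363636, d = −0.75 ln(1 − 0.484848) = 0.497470 ≈ 0.4975.
Y–Z: 7/22 sites differ → p ≈ 0.318182, d = −0.75 ln(1 − 0.424243) = 0.414052 ≈ 0.4141.

d(X,Y) = 0.4141, d(X,Z) = 0.4975, d(Y,Z) = 0.4141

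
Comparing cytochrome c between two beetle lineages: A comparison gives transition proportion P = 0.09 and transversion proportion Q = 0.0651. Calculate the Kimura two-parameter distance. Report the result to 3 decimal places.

Under the Kimura two-parameter model, d = −½ ln(1 − 2P − Q) − ¼ ln(1 − 2Q).
1 − 2P − Q = 0.7549, giving −½ ln(0.7549) = 0.140585.
1 − 2Q = 0.8698, giving −¼ ln(0.8698) = 0.034873.
d = 0.140585 + 0.034873 = 0.175458.

0.175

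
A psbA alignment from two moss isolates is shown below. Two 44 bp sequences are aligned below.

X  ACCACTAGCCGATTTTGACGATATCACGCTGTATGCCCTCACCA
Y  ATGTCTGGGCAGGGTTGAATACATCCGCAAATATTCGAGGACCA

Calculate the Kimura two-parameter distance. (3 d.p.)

0.908

Of 44 sites, 6 differences are transitions and 17 are transversions, so P = 6/44 ≈ 0.136364 and Q = 17/44 ≈ 0.386364.
Under the Kimura two-parameter model, d = −½ ln(1 − 2P − Q) − ¼ ln(1 − 2Q).
1 − 2P − Q = 0.340908, giving −½ ln(0.340908) = 0.538071.
1 − 2Q = 0.227272, giving −¼ ln(0.227272) = 0.370402.
d = 0.538071 + 0.370402 = 0.908473.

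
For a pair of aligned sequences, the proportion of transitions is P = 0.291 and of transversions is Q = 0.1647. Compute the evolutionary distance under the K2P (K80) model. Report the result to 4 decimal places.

Under the Kimura two-parameter model, d = −½ ln(1 − 2P − Q) − ¼ ln(1 − 2Q).
1 − 2P − Q = 0.2533, giving −½ ln(0.2533) = 0.686590.
1 − 2Q = 0.6706, giving −¼ ln(0.6706) = 0.099896.
d = 0.686590 + 0.099896 = 0.786486.

0.7865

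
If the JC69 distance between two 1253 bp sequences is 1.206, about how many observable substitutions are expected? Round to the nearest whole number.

752

Invert JC69: p = (3/4)(1 − e^(−4d/3)) = 0.75 × (1 − e^(-1.608)) = 0.75 × (1 − 0.200288) = 0.599784.
Expected differing sites = pL ≈ 0.599784 × 1253 = 751.529352 ≈ 752.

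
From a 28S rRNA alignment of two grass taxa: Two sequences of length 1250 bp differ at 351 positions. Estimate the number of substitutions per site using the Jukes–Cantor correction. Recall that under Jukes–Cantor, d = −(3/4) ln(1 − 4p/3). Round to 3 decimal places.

p = 351/1250 = 0.2808.
d = −(3/4) ln(1 − 4p/3) = −0.75 ln(1 − 0.3744) = −0.75 ln(0.6256)
  = −0.75 × (-0.469044) = 0.351783 substitutions/site.

0.352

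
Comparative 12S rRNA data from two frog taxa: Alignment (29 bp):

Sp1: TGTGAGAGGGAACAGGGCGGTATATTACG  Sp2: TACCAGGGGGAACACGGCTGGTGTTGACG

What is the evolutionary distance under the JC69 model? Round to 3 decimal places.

0.529

The sequences differ at 11 of 29 sites, so p = 11/29 ≈ 0.37931.
d = −(3/4) ln(1 − 4p/3) = −0.75 ln(1 − 0.505747) = −0.75 ln(0.494253)
  = −0.75 × (-0.704708) = 0.528531 substitutions/site.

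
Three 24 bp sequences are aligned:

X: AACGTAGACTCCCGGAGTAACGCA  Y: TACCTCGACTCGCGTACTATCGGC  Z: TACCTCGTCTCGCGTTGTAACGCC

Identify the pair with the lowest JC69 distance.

X–Y: 9/24 differ, p = 0.375, d = 0.520.
X–Z: 8/24 differ, p = 0.333, d = 0.441.
Y–Z: 5/24 differ, p = 0.208, d = 0.244.
The smallest distance is between Y and Z.

Y and Z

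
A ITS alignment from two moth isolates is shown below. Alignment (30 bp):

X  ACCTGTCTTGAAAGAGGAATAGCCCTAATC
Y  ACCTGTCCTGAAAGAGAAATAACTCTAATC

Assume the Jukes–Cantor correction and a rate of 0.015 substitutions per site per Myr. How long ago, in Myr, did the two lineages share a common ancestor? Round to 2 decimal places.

4.89

The sequences differ at 4 of 30 sites (8, 17, 22, 24), so p = 4/30 ≈ 0.133333.
d = −(3/4) ln(1 − 4p/3) = −0.75 ln(1 − 0.177777) = −0.75 ln(0.822223)
  = −0.75 × (-0.195744) = 0.146808 substitutions/site.
Under a molecular clock d = 2μt, so t = d/(2μ) = 0.146808 / (2 × 0.015) = 4.89 Myr.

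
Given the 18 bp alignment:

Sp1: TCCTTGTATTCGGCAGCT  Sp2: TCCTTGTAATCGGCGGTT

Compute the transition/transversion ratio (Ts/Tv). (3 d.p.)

2.000

Transitions are A↔G and C↔T; transversions are all other mismatches.
Transitions: 2. Transversions: 1.
R = 2/1 = 2.000.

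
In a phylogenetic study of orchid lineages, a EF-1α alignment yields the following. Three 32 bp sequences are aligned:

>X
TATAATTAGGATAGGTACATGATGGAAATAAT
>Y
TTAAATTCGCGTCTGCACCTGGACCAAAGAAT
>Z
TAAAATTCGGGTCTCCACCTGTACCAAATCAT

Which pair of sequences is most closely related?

Y and Z

X–Y: 14/32 differ, p = 0.438, d = 0.657.
X–Z: 13/32 differ, p = 0.406, d = 0.585.
Y–Z: 6/32 differ, p = 0.188, d = 0.216.
The smallest distance is between Y and Z.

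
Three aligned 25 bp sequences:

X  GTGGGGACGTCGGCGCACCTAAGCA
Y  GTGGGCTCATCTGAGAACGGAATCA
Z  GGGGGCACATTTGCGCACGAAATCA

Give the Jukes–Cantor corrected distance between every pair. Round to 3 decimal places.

X–Y: 9/25 sites differ → p = 0.36, d = −0.75 ln(1 − 0.48) = 0.490445 ≈ 0.490.
X–Z: 8/25 sites differ → p = 0.32, d = −0.75 ln(1 − 0.426667) = 0.417216 ≈ 0.417.
Y–Z: 6/25 sites differ → p = 0.24, d = −0.75 ln(1 − 0.32) = 0.289247 ≈ 0.289.

d(X,Y) = 0.490, d(X,Z) = 0.417, d(Y,Z) = 0.289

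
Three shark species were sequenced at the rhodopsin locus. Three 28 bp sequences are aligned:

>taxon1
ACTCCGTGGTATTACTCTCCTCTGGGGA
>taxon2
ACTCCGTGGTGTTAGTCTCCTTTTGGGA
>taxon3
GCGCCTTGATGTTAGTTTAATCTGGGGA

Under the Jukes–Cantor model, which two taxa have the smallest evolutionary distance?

taxon1–taxon2: 4/28 differ, p = 0.143, d = 0.158.
taxon1–taxon3: 9/28 differ, p = 0.321, d = 0.420.
taxon2–taxon3: 9/28 differ, p = 0.321, d = 0.420.
The smallest distance is between taxon1 and taxon2.

taxon1 and taxon2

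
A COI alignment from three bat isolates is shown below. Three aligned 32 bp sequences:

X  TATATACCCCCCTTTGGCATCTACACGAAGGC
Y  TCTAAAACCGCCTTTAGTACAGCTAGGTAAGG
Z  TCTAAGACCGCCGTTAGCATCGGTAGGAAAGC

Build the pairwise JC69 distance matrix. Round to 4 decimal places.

d(X,Y) = 0.7356, d(X,Z) = 0.5199, d(Y,Z) = 0.3041

X–Y: 15/32 sites differ → p = 0.46875, d = −0.75 ln(1 − 0.625) = 0.735622 ≈ 0.7356.
X–Z: 12/32 sites differ → p = 0.375, d = −0.75 ln(1 − 0.5) = 0.519860 ≈ 0.5199.
Y–Z: 8/32 sites differ → p = 0.25, d = −0.75 ln(1 − 0.333333) = 0.304098 ≈ 0.3041.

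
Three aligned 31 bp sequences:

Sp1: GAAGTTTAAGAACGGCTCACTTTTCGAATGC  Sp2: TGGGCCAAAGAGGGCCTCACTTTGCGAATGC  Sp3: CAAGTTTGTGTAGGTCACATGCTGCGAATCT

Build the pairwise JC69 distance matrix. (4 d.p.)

d(Sp1,Sp2) = 0.4217, d(Sp1,Sp3) = 0.6143, d(Sp2,Sp3) = 0.9853

Sp1–Sp2: 10/31 sites differ → p ≈ 0.322581, d = −0.75 ln(1 − 0.430108) = 0.421731 ≈ 0.4217.
Sp1–Sp3: 13/31 sites differ → p ≈ 0.419355, d = −0.75 ln(1 − 0.55914) = 0.614271 ≈ 0.6143.
Sp2–Sp3: 17/31 sites differ → p ≈ 0.548387, d = −0.75 ln(1 − 0.731183) = 0.985293 ≈ 0.9853.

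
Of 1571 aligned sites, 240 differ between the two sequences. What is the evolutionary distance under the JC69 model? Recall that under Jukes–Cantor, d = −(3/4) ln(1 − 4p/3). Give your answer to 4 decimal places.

0.1708

p = 240/1571 ≈ 0.152769.
d = −(3/4) ln(1 − 4p/3) = −0.75 ln(1 − 0.203692) = −0.75 ln(0.796308)
  = −0.75 × (-0.227769) = 0.170827 substitutions/site.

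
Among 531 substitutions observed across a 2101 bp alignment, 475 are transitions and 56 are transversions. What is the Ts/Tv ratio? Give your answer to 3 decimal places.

R = 475/56 = 8.482142… ≈ 8.482 (to 3 d.p.).

8.482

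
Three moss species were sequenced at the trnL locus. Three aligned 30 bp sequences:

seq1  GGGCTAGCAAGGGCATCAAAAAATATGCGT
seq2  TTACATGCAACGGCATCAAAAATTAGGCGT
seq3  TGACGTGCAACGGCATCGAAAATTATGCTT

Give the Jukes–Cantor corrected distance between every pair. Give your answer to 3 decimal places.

seq1–seq2: 8/30 sites differ → p ≈ 0.266667, d = −0.75 ln(1 − 0.355556) = 0.329526 ≈ 0.330.
seq1–seq3: 8/30 sites differ → p ≈ 0.266667, d = −0.75 ln(1 − 0.355556) = 0.329526 ≈ 0.330.
seq2–seq3: 5/30 sites differ → p ≈ 0.166667, d = −0.75 ln(1 − 0.222223) = 0.188487 ≈ 0.188.

d(seq1,seq2) = 0.330, d(seq1,seq3) = 0.330, d(seq2,seq3) = 0.188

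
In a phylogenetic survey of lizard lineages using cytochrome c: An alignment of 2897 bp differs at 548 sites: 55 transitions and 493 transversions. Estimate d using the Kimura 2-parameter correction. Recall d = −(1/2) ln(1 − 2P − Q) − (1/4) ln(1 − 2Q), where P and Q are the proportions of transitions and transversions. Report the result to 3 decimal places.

0.221

P = 55/2897 ≈ 0.018985 and Q = 493/2897 ≈ 0.170176.
Under the Kimura two-parameter model, d = −½ ln(1 − 2P − Q) − ¼ ln(1 − 2Q).
1 − 2P − Q = 0.791854, giving −½ ln(0.791854) = 0.116689.
1 − 2Q = 0.659648, giving −¼ ln(0.659648) = 0.104012.
d = 0.116689 + 0.104012 = 0.220701.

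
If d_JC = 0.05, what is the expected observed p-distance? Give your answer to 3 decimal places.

p = (3/4)(1 − e^(−4d/3)) = 0.75 × (1 − e^(-0.066667)) = 0.75 × (1 − 0.935507) = 0.048370.

0.048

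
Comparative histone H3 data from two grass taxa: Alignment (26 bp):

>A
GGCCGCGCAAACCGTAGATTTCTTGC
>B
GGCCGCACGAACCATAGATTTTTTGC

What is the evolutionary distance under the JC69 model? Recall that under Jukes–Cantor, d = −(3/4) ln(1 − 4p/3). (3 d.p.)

0.172

The sequences differ at 4 of 26 sites (7, 9, 14, 22), so p = 4/26 ≈ 0.153846.
d = −(3/4) ln(1 − 4p/3) = −0.75 ln(1 − 0.205128) = −0.75 ln(0.794872)
  = −0.75 × (-0.229574) = 0.172181 substitutions/site.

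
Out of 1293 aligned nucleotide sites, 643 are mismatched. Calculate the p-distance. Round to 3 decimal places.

p = 643/1293 = 0.497293… ≈ 0.497 (to 3 d.p.).

0.497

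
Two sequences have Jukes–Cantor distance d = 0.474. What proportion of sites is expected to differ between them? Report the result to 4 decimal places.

p = (3/4)(1 − e^(−4d/3)) = 0.75 × (1 − e^(-0.632)) = 0.75 × (1 − 0.531528) = 0.351354.

0.3514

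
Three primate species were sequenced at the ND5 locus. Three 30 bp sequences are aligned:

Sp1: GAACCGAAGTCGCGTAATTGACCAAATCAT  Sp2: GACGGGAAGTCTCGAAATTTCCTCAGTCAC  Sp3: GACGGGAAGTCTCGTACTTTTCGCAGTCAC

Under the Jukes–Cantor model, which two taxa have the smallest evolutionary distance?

Sp2 and Sp3

Sp1–Sp2: 11/30 differ, p = 0.367, d = 0.503.
Sp1–Sp3: 11/30 differ, p = 0.367, d = 0.503.
Sp2–Sp3: 4/30 differ, p = 0.133, d = 0.147.
The smallest distance is between Sp2 and Sp3.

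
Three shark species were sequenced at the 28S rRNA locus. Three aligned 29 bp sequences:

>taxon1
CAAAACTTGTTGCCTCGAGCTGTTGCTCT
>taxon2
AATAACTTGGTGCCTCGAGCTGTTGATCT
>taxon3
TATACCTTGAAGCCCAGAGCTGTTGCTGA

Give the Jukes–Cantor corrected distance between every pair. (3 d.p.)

d(taxon1,taxon2) = 0.152, d(taxon1,taxon3) = 0.401, d(taxon2,taxon3) = 0.401

taxon1–taxon2: 4/29 sites differ → p ≈ 0.137931, d = −0.75 ln(1 − 0.183908) = 0.152421 ≈ 0.152.
taxon1–taxon3: 9/29 sites differ → p ≈ 0.310345, d = −0.75 ln(1 − 0.413793) = 0.400562 ≈ 0.401.
taxon2–taxon3: 9/29 sites differ → p ≈ 0.310345, d = −0.75 ln(1 − 0.413793) = 0.400562 ≈ 0.401.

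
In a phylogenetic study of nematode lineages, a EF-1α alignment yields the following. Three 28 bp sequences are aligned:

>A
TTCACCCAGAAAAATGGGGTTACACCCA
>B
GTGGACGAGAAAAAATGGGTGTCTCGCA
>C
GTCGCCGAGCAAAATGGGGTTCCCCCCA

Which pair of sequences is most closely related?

A–B: 11/28 differ, p = 0.393, d = 0.556.
A–C: 6/28 differ, p = 0.214, d = 0.252.
B–C: 9/28 differ, p = 0.321, d = 0.420.
The smallest distance is between A and C.

A and C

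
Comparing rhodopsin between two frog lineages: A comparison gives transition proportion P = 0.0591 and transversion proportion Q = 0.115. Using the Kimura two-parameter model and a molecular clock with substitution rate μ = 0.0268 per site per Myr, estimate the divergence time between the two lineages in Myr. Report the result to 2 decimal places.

3.70

Under the Kimura two-parameter model, d = −½ ln(1 − 2P − Q) − ¼ ln(1 − 2Q).
1 − 2P − Q = 0.7668, giving −½ ln(0.7668) = 0.132765.
1 − 2Q = 0.77, giving −¼ ln(0.77) = 0.065341.
d = 0.132765 + 0.065341 = 0.198106.
Under a molecular clock d = 2μt, so t = d/(2μ) = 0.198106 / (2 × 0.0268) = 3.70 Myr.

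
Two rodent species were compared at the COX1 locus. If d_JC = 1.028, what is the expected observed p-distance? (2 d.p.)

p = (3/4)(1 − e^(−4d/3)) = 0.75 × (1 − e^(-1.370667)) = 0.75 × (1 − 0.253938) = 0.559547.

0.56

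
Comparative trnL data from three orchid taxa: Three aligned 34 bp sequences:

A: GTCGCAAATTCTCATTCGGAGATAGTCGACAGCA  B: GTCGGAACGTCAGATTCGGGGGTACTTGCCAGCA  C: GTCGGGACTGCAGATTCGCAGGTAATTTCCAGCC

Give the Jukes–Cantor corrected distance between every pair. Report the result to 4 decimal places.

d(A,B) = 0.3734, d(A,C) = 0.5347, d(B,C) = 0.2824

A–B: 10/34 sites differ → p ≈ 0.294118, d = −0.75 ln(1 − 0.392157) = 0.373379 ≈ 0.3734.
A–C: 13/34 sites differ → p ≈ 0.382353, d = −0.75 ln(1 − 0.509804) = 0.534712 ≈ 0.5347.
B–C: 8/34 sites differ → p ≈ 0.235294, d = −0.75 ln(1 − 0.313725) = 0.282358 ≈ 0.2824.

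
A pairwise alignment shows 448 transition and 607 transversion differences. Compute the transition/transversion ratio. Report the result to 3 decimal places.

R = 448/607 = 0.738056… ≈ 0.738 (to 3 d.p.).

0.738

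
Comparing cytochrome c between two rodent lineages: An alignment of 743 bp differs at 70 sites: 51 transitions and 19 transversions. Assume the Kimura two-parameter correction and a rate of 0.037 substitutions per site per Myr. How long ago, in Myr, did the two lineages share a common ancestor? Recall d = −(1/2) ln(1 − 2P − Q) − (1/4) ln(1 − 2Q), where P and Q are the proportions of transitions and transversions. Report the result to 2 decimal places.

1.38

P = 51/743 ≈ 0.068641 and Q = 19/743 ≈ 0.025572.
Under the Kimura two-parameter model, d = −½ ln(1 − 2P − Q) − ¼ ln(1 − 2Q).
1 − 2P − Q = 0.837146, giving −½ ln(0.837146) = 0.088878.
1 − 2Q = 0.948856, giving −¼ ln(0.948856) = 0.013125.
d = 0.088878 + 0.013125 = 0.102003.
Under a molecular clock d = 2μt, so t = d/(2μ) = 0.102003 / (2 × 0.037) = 1.38 Myr.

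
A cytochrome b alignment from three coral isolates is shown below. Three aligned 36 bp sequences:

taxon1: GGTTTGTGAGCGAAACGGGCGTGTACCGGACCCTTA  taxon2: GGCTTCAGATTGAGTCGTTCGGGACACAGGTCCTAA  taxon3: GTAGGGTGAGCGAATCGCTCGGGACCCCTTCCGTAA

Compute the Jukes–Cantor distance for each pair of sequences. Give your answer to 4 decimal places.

taxon1–taxon2: 17/36 sites differ → p ≈ 0.472222, d = −0.75 ln(1 − 0.629629) = 0.744938 ≈ 0.7449.
taxon1–taxon3: 15/36 sites differ → p ≈ 0.416667, d = −0.75 ln(1 − 0.555556) = 0.608198 ≈ 0.6082.
taxon2–taxon3: 16/36 sites differ → p ≈ 0.444444, d = −0.75 ln(1 − 0.592592) = 0.673455 ≈ 0.6735.

d(taxon1,taxon2) = 0.7449, d(taxon1,taxon3) = 0.6082, d(taxon2,taxon3) = 0.6735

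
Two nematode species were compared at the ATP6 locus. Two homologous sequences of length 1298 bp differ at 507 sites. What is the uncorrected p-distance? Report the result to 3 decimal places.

0.391

p = 507/1298 = 0.390600… ≈ 0.391 (to 3 d.p.).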